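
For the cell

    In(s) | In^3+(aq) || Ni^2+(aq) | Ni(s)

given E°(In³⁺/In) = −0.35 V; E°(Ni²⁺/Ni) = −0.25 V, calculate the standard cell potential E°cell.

+0.10 V

By convention the left-hand electrode in cell notation is the anode (oxidation) and the right-hand electrode is the cathode (reduction).
E°cell = E°(right) − E°(left) = −0.25 − (−0.35) = +0.10 V.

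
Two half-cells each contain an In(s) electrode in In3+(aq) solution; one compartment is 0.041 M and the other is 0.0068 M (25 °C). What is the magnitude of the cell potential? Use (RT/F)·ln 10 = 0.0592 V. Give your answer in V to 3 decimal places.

0.015 V

For a concentration cell E°cell = 0, since both electrodes use the same couple.
The compartment with the higher In3+(aq) concentration (0.041 M) acts as the cathode; ions are reduced there and produced at the dilute (0.0068 M) anode.
With n = 3, Ecell = −(0.0592/3)·log([dilute]/[conc]) = −(0.0592/3)·log(0.0068/0.041) = +0.015 V.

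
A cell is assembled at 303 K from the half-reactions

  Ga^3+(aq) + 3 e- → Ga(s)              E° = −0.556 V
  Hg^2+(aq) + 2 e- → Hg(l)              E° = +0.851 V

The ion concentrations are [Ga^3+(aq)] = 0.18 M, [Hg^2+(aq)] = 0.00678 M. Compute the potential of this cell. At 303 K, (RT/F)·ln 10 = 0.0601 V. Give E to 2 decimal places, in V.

+1.36 V

The Hg²⁺/Hg couple has the more positive E°, so it is the cathode; Ga³⁺/Ga is the anode.
E°cell = +0.851 − (−0.556) = +1.407 V, with n = 6 electrons transferred.
For the overall reaction 3 Hg^2+(aq) + 2 Ga(s) → 3 Hg(l) + 2 Ga^3+(aq), Q = [Ga^3+(aq)]^2 / [Hg^2+(aq)]^3 = 1.04×10^5, giving log Q = 5.017.
Applying E = E° − (RT ln10/nF)·log Q gives +1.407 − (0.0601/6)(5.017) = +1.36 V.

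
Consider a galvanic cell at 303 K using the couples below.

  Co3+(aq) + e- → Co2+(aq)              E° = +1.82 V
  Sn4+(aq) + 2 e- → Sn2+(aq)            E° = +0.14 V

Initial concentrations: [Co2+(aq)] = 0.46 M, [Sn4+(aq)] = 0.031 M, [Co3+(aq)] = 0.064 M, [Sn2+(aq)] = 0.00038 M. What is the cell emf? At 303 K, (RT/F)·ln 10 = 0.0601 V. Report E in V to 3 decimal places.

+1.571 V

The Co³⁺/Co²⁺ couple has the more positive E°, so it is the cathode; Sn⁴⁺/Sn²⁺ is the anode.
The standard potential is +1.82 − (+0.14) = +1.68 V and the balanced reaction transfers n = 2 electrons.
For the overall reaction 2 Co3+(aq) + Sn2+(aq) → 2 Co2+(aq) + Sn4+(aq), Q = ([Co2+(aq)]^2·[Sn4+(aq)]) / ([Co3+(aq)]^2·[Sn2+(aq)]) = 4.21×10^3, giving log Q = 3.625.
E = E° − (0.0601/n)·log Q = +1.68 − (0.0601/2)(3.625) = +1.571 V.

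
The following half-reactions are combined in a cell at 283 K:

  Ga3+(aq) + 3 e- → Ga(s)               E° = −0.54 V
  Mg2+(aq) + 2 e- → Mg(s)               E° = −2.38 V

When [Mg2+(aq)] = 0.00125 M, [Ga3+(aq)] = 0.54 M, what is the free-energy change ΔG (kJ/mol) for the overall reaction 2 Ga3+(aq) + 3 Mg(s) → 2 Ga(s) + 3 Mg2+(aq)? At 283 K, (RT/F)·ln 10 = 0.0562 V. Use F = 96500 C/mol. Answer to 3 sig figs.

With Ga³⁺/Ga reduced at the cathode, E°cell = −0.54 − (−2.38) = +1.84 V and n = 6.
Q = [Mg2+(aq)]^3 / [Ga3+(aq)]^2 = 6.7×10^−9, so log Q = −8.174 and E = +1.84 − (0.0562/6)(−8.174) = +1.9166 V.
Finally ΔG = −nFE = −(6)(96500 C/mol)(+1.9166 V) = −1110 kJ/mol.

−1110 kJ/mol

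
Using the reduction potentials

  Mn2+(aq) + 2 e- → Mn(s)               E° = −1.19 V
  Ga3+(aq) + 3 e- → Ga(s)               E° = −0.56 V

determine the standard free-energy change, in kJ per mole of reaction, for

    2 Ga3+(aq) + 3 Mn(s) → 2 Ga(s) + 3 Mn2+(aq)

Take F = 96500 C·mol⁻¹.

−365 kJ/mol

In the reaction as written Ga3+(aq) is reduced, so the Ga³⁺/Ga couple is the cathode and Mn²⁺/Mn is the anode.
E°cell = −0.56 − (−1.19) = +0.63 V; balancing electrons gives n = 6.
ΔG° = −nFE°cell = −(6)(96500)(+0.63) J/mol = −365 kJ/mol.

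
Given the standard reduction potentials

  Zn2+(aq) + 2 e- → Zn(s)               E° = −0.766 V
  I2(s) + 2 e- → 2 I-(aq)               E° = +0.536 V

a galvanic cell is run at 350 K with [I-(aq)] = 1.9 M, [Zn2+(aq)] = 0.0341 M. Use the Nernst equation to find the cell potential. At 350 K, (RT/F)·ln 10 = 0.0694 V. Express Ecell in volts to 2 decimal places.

+1.33 V

The I₂/I⁻ couple has the more positive E°, so it is the cathode; Zn²⁺/Zn is the anode.
The standard potential is +0.536 − (−0.766) = +1.302 V and the balanced reaction transfers n = 2 electrons.
For the overall reaction I2(s) + Zn(s) → 2 I-(aq) + Zn2+(aq), Q = [I-(aq)]^2·[Zn2+(aq)] = 0.123, giving log Q = −0.910.
Applying E = E° − (RT ln10/nF)·log Q gives +1.302 − (0.0694/2)(−0.910) = +1.33 V.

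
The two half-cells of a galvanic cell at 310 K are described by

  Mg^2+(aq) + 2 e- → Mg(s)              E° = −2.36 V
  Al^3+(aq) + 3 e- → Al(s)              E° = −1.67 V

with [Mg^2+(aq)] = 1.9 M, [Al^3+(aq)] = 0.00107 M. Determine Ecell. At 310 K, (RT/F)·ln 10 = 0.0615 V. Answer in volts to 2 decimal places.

+0.62 V

Since E°(Al³⁺/Al) > E°(Mg²⁺/Mg), Al³⁺/Al serves as the cathode.
E°cell = E°cat − E°an = −1.67 − (−2.36) = +0.69 V; n = 6.
Balancing gives 2 Al^3+(aq) + 3 Mg(s) → 2 Al(s) + 3 Mg^2+(aq); hence Q = [Mg^2+(aq)]^3 / [Al^3+(aq)]^2 = 5.99×10^6 (log Q = 6.777).
Applying E = E° − (RT ln10/nF)·log Q gives +0.69 − (0.0615/6)(6.777) = +0.62 V.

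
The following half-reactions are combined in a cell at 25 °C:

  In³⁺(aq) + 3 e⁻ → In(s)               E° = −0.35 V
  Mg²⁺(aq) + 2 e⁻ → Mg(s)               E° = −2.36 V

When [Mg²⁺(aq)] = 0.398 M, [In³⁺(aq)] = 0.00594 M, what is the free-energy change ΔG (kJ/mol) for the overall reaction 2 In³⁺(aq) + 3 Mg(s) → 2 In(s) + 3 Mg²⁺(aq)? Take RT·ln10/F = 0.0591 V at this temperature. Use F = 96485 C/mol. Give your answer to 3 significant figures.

With In³⁺/In reduced at the cathode, E°cell = −0.35 − (−2.36) = +2.01 V and n = 6.
The reaction quotient is [Mg²⁺(aq)]^3 / [In³⁺(aq)]^2 = 1.79×10^3; by Nernst, E = +2.01 − (0.0591/6)(3.252) = +1.9780 V.
ΔG = −nFE = −(6)(96485)(+1.9780) J/mol = −1150 kJ/mol.

−1150 kJ/mol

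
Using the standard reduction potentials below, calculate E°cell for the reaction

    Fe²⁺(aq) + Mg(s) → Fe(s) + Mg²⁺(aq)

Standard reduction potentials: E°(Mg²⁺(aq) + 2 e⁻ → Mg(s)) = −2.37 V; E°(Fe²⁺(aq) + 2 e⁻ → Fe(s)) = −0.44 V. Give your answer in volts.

In the reaction as written, Fe²⁺(aq) is reduced (cathode) and Mg²⁺(aq) is produced by oxidation at the anode.
E°cell = E°(cathode) − E°(anode) = −0.44 − (−2.37) = +1.93 V.

+1.93 V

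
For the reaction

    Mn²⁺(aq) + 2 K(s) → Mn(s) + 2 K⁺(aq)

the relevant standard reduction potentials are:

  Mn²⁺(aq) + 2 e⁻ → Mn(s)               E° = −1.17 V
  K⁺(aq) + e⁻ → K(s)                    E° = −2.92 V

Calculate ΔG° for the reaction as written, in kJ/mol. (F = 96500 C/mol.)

In the reaction as written Mn²⁺(aq) is reduced, so the Mn²⁺/Mn couple is the cathode and K⁺/K is the anode.
E°cell = −1.17 − (−2.92) = +1.75 V; balancing electrons gives n = 2.
ΔG° = −nFE°cell = −(2)(96500)(+1.75) J/mol = −338 kJ/mol.

−338 kJ/mol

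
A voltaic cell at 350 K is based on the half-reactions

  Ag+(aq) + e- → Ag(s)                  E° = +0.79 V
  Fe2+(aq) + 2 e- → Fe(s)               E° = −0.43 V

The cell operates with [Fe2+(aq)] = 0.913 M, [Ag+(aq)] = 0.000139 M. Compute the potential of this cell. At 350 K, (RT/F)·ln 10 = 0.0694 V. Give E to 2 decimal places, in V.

Since E°(Ag⁺/Ag) > E°(Fe²⁺/Fe), Ag⁺/Ag serves as the cathode.
The standard potential is +0.79 − (−0.43) = +1.22 V and the balanced reaction transfers n = 2 electrons.
Balancing gives 2 Ag+(aq) + Fe(s) → 2 Ag(s) + Fe2+(aq); hence Q = [Fe2+(aq)] / [Ag+(aq)]^2 = 4.73×10^7 (log Q = 7.674).
By the Nernst equation, E = +1.22 − (0.0694/2)·(7.674) = +0.95 V.

+0.95 V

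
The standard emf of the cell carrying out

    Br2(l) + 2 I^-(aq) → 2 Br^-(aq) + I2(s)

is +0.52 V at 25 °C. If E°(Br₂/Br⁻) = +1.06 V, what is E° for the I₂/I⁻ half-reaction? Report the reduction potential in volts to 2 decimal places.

In the reaction as written the Br₂/Br⁻ couple is reduced (cathode) and I₂/I⁻ is oxidized (anode), so E°cell = E°(Br₂/Br⁻) − E°(I₂/I⁻).
E°(I₂/I⁻) = E°(cathode) − E°cell = +1.06 − (+0.52) = +0.54 V.

+0.54 V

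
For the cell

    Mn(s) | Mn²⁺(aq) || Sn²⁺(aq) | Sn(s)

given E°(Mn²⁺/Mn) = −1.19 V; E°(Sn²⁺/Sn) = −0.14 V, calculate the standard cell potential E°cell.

+1.05 V

By convention the left-hand electrode in cell notation is the anode (oxidation) and the right-hand electrode is the cathode (reduction).
E°cell = E°(right) − E°(left) = −0.14 − (−1.19) = +1.05 V.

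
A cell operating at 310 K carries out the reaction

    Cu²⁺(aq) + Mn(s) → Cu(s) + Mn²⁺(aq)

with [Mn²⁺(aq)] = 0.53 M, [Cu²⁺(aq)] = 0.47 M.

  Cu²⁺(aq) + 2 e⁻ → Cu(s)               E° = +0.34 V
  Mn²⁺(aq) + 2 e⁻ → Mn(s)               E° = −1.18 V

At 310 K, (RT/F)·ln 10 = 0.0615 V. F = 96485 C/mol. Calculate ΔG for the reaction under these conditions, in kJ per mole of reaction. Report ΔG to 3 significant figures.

With Cu²⁺/Cu reduced at the cathode, E°cell = +0.34 − (−1.18) = +1.52 V and n = 2.
Q = [Mn²⁺(aq)] / [Cu²⁺(aq)] = 1.13, so log Q = 0.052 and E = +1.52 − (0.0615/2)(0.052) = +1.5184 V.
Finally ΔG = −nFE = −(2)(96485 C/mol)(+1.5184 V) = −293 kJ/mol.

−293 kJ/mol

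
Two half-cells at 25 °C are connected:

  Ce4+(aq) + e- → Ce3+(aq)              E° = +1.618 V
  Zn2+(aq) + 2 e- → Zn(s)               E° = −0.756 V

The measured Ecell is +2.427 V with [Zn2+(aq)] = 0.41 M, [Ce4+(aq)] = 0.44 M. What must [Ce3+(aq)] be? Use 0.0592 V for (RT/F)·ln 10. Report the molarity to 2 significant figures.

The Ce⁴⁺/Ce³⁺ couple has the larger reduction potential, so it is the cathode: E°cell = +1.618 − (−0.756) = +2.374 V and n = 2.
From the Nernst equation, log Q = n(E° − E)/0.0592 = 2·(+2.374 − (+2.427))/0.0592 = −1.791.
For 2 Ce4+(aq) + Zn(s) → 2 Ce3+(aq) + Zn2+(aq), the reaction quotient is Q = ([Ce3+(aq)]^2·[Zn2+(aq)]) / [Ce4+(aq)]^2.
Solving for the unknown gives log [Ce3+(aq)] = −1.058, so [Ce3+(aq)] ≈ 0.087 M.

0.087 M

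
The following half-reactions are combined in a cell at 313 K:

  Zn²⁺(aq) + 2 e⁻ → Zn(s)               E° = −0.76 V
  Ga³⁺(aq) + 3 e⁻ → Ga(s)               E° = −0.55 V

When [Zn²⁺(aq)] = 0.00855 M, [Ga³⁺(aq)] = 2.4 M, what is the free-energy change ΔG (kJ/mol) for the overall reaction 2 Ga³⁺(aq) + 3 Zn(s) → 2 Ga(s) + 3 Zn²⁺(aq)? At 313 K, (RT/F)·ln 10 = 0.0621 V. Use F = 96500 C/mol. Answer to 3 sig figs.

−163 kJ/mol

The standard cell potential is −0.55 − (−0.76) = +0.21 V, with n = 6 electrons in the balanced equation.
The reaction quotient is [Zn²⁺(aq)]^3 / [Ga³⁺(aq)]^2 = 1.09×10^−7; by Nernst, E = +0.21 − (0.0621/6)(−6.965) = +0.2821 V.
Then ΔG = −nFE = −6 × 96500 × +0.2821 J/mol = −163 kJ/mol.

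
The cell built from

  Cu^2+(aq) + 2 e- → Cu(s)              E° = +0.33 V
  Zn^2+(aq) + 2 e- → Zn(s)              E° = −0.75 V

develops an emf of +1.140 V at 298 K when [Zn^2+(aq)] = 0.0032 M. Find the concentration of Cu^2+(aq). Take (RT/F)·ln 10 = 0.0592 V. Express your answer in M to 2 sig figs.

0.34 M

With Cu²⁺/Cu at the cathode and Zn²⁺/Zn at the anode, E°cell = +0.33 − (−0.75) = +1.08 V (n = 2).
From the Nernst equation, log Q = n(E° − E)/0.0592 = 2·(+1.08 − (+1.140))/0.0592 = −2.027.
Balancing electrons gives Cu^2+(aq) + Zn(s) → Cu(s) + Zn^2+(aq); thus Q = [Zn^2+(aq)] / [Cu^2+(aq)].
Substituting the known concentrations and solving, log [Cu^2+(aq)] = −0.468 and [Cu^2+(aq)] = 0.34 M.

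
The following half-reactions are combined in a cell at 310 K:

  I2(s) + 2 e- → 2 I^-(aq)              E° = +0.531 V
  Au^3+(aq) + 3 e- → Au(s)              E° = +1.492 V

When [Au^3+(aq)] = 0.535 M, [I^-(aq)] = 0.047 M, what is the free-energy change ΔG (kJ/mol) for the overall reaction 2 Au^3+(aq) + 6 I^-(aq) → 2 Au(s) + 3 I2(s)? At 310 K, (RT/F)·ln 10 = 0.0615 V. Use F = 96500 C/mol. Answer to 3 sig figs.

−506 kJ/mol

With Au³⁺/Au reduced at the cathode, E°cell = +1.492 − (+0.531) = +0.961 V and n = 6.
Q = 1 / ([Au^3+(aq)]^2·[I^-(aq)]^6) = 3.24×10^8, so log Q = 8.511 and E = +0.961 − (0.0615/6)(8.511) = +0.8738 V.
Finally ΔG = −nFE = −(6)(96500 C/mol)(+0.8738 V) = −506 kJ/mol.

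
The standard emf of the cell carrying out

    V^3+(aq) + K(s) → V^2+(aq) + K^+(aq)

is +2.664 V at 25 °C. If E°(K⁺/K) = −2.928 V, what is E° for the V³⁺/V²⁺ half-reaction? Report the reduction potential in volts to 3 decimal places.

−0.264 V

In the reaction as written the V³⁺/V²⁺ couple is reduced (cathode) and K⁺/K is oxidized (anode), so E°cell = E°(V³⁺/V²⁺) − E°(K⁺/K).
E°(V³⁺/V²⁺) = E°cell + E°(anode) = +2.664 + (−2.928) = −0.264 V.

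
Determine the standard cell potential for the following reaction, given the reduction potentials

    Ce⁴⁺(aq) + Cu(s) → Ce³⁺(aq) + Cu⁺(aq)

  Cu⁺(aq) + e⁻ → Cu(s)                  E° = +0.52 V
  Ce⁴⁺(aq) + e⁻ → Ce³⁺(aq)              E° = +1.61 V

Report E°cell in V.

+1.09 V

In the reaction as written, Ce⁴⁺(aq) is reduced (cathode) and Cu⁺(aq) is produced by oxidation at the anode.
E°cell = E°(cathode) − E°(anode) = +1.61 − (+0.52) = +1.09 V.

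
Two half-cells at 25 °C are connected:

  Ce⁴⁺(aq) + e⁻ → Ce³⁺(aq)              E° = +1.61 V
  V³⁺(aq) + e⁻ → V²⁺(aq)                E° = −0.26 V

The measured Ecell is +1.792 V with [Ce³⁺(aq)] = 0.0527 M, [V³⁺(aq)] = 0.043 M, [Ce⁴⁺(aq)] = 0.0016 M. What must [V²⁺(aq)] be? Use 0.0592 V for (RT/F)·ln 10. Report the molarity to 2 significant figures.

0.068 M

Ce⁴⁺/Ce³⁺ is the cathode (higher E°); E°cell = +1.61 − (−0.26) = +1.87 V with n = 1.
Rearranging E = E° − (0.0592/n)·log Q gives log Q = 1(+1.87 − (+1.792))/0.0592 = 1.318.
For Ce⁴⁺(aq) + V²⁺(aq) → Ce³⁺(aq) + V³⁺(aq), the reaction quotient is Q = ([Ce³⁺(aq)]·[V³⁺(aq)]) / ([Ce⁴⁺(aq)]·[V²⁺(aq)]).
Substituting the known concentrations and solving, log [V²⁺(aq)] = −1.167 and [V²⁺(aq)] = 0.068 M.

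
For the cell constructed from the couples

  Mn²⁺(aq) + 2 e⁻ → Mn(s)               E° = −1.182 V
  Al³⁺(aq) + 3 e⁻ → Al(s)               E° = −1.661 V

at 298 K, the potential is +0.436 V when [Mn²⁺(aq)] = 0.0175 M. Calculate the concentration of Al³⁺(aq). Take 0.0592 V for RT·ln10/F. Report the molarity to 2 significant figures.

0.35 M

The Mn²⁺/Mn couple has the larger reduction potential, so it is the cathode: E°cell = −1.182 − (−1.661) = +0.479 V and n = 6.
Since E = E° − (0.0592/n)·log Q, log Q = n(E° − E)/0.0592 = 4.358.
For 3 Mn²⁺(aq) + 2 Al(s) → 3 Mn(s) + 2 Al³⁺(aq), the reaction quotient is Q = [Al³⁺(aq)]^2 / [Mn²⁺(aq)]^3.
Substituting the known concentrations and solving, log [Al³⁺(aq)] = −0.456 and [Al³⁺(aq)] = 0.35 M.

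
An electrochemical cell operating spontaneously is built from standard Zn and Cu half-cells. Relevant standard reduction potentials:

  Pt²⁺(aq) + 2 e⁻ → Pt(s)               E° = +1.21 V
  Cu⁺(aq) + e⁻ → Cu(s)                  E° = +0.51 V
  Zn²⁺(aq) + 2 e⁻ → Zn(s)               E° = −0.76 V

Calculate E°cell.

+1.27 V

Of the two couples in this cell, the one with the more positive reduction potential is reduced at the cathode: here that is Cu⁺/Cu (+0.51 V); Zn²⁺/Zn (−0.76 V) is the anode.
E°cell = E°(cathode) − E°(anode) = +0.51 − (−0.76) = +1.27 V.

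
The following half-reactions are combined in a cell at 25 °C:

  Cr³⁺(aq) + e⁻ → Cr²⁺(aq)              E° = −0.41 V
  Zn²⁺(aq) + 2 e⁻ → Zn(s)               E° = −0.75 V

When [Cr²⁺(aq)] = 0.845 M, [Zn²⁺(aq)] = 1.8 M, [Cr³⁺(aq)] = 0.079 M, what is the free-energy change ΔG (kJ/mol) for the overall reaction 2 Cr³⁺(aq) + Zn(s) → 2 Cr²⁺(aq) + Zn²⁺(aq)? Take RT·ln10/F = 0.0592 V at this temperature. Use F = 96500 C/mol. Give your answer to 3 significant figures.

−52.4 kJ/mol

The standard cell potential is −0.41 − (−0.75) = +0.34 V, with n = 2 electrons in the balanced equation.
Here Q = ([Cr²⁺(aq)]^2·[Zn²⁺(aq)]) / [Cr³⁺(aq)]^2 = 206 (log Q = 2.314), giving E = +0.34 − (0.0592/2)·(2.314) = +0.2715 V.
Finally ΔG = −nFE = −(2)(96500 C/mol)(+0.2715 V) = −52.4 kJ/mol.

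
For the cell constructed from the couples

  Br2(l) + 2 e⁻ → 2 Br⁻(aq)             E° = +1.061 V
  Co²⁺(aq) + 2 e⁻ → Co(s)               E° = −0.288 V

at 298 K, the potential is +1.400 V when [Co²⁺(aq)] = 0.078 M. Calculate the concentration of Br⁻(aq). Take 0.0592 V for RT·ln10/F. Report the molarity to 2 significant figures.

0.49 M

Br₂/Br⁻ is the cathode (higher E°); E°cell = +1.061 − (−0.288) = +1.349 V with n = 2.
From the Nernst equation, log Q = n(E° − E)/0.0592 = 2·(+1.349 − (+1.400))/0.0592 = −1.723.
For Br2(l) + Co(s) → 2 Br⁻(aq) + Co²⁺(aq), the reaction quotient is Q = [Br⁻(aq)]^2·[Co²⁺(aq)].
Substituting the known concentrations and solving, log [Br⁻(aq)] = −0.308 and [Br⁻(aq)] = 0.49 M.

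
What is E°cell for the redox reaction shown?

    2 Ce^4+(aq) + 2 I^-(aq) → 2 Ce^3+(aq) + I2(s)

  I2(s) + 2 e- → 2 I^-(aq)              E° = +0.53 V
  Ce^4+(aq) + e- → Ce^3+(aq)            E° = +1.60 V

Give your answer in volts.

In the reaction as written, Ce^4+(aq) is reduced (cathode) and I2(s) is produced by oxidation at the anode.
E°cell = E°(cathode) − E°(anode) = +1.60 − (+0.53) = +1.07 V.

+1.07 V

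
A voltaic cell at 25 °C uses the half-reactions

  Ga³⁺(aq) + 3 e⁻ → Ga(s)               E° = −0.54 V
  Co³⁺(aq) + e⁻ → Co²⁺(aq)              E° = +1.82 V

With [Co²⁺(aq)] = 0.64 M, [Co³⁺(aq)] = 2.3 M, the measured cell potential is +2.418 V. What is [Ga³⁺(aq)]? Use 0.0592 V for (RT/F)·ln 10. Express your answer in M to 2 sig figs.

0.053 M

The Co³⁺/Co²⁺ couple has the larger reduction potential, so it is the cathode: E°cell = +1.82 − (−0.54) = +2.36 V and n = 3.
Since E = E° − (0.0592/n)·log Q, log Q = n(E° − E)/0.0592 = −2.939.
For 3 Co³⁺(aq) + Ga(s) → 3 Co²⁺(aq) + Ga³⁺(aq), the reaction quotient is Q = ([Co²⁺(aq)]^3·[Ga³⁺(aq)]) / [Co³⁺(aq)]^3.
Solving for the unknown gives log [Ga³⁺(aq)] = −1.272, so [Ga³⁺(aq)] ≈ 0.053 M.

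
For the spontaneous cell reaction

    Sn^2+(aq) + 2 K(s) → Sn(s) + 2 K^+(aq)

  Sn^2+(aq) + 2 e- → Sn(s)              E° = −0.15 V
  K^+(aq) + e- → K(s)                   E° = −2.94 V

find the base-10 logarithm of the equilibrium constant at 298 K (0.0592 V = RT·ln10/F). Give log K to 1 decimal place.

log K = 94.3

The Sn²⁺/Sn couple is reduced (cathode); E°cell = −0.15 − (−2.94) = +2.79 V with n = 2.
At equilibrium E = 0, so log K = nE°cell / 0.0592 = (2)(+2.79) / 0.0592 = 94.3.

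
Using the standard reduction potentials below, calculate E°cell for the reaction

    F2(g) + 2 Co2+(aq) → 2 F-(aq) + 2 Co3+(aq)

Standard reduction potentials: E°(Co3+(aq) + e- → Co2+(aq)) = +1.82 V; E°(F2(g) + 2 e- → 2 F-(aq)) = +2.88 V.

+1.06 V

In the reaction as written, F2(g) is reduced (cathode) and Co3+(aq) is produced by oxidation at the anode.
E°cell = E°(cathode) − E°(anode) = +2.88 − (+1.82) = +1.06 V.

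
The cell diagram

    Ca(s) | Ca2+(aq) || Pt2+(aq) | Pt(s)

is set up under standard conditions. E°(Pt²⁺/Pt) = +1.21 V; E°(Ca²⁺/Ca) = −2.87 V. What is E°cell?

+4.08 V

By convention the left-hand electrode in cell notation is the anode (oxidation) and the right-hand electrode is the cathode (reduction).
E°cell = E°(right) − E°(left) = +1.21 − (−2.87) = +4.08 V.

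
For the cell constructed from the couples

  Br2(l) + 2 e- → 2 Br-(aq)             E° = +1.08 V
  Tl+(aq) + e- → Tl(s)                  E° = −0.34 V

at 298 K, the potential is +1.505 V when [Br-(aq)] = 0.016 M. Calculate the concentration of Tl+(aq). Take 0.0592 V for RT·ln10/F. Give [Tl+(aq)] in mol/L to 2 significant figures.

With Br₂/Br⁻ at the cathode and Tl⁺/Tl at the anode, E°cell = +1.08 − (−0.34) = +1.42 V (n = 2).
From the Nernst equation, log Q = n(E° − E)/0.0592 = 2·(+1.42 − (+1.505))/0.0592 = −2.872.
For Br2(l) + 2 Tl(s) → 2 Br-(aq) + 2 Tl+(aq), the reaction quotient is Q = [Br-(aq)]^2·[Tl+(aq)]^2.
Isolating [Tl+(aq)] in Q = 10^{−2.872} yields log [Tl+(aq)] = 0.360, i.e. 2.3 M.

2.3 M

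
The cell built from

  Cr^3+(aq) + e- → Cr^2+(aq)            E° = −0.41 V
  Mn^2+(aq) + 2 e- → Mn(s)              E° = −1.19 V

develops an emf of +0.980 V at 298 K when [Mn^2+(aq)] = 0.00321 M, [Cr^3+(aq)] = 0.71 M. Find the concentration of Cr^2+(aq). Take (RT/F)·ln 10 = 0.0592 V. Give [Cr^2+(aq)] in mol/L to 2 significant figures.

Cr³⁺/Cr²⁺ is the cathode (higher E°); E°cell = −0.41 − (−1.19) = +0.78 V with n = 2.
Rearranging E = E° − (0.0592/n)·log Q gives log Q = 2(+0.78 − (+0.980))/0.0592 = −6.757.
For 2 Cr^3+(aq) + Mn(s) → 2 Cr^2+(aq) + Mn^2+(aq), the reaction quotient is Q = ([Cr^2+(aq)]^2·[Mn^2+(aq)]) / [Cr^3+(aq)]^2.
Solving for the unknown gives log [Cr^2+(aq)] = −2.280, so [Cr^2+(aq)] ≈ 0.0052 M.

0.0052 M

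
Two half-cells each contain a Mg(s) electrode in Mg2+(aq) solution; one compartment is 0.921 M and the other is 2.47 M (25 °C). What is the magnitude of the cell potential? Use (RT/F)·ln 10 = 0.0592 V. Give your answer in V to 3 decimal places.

0.013 V

For a concentration cell E°cell = 0, since both electrodes use the same couple.
The compartment with the higher Mg2+(aq) concentration (2.47 M) acts as the cathode; ions are reduced there and produced at the dilute (0.921 M) anode.
With n = 2, Ecell = −(0.0592/2)·log([dilute]/[conc]) = −(0.0592/2)·log(0.921/2.47) = +0.013 V.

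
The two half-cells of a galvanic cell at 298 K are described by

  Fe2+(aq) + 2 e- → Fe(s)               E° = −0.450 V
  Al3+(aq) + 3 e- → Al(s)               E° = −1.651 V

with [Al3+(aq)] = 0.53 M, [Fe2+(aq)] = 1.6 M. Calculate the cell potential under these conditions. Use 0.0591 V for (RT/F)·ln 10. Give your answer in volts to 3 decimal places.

The Fe²⁺/Fe couple has the more positive E°, so it is the cathode; Al³⁺/Al is the anode.
E°cell = −0.450 − (−1.651) = +1.201 V, with n = 6 electrons transferred.
Balancing gives 3 Fe2+(aq) + 2 Al(s) → 3 Fe(s) + 2 Al3+(aq); hence Q = [Al3+(aq)]^2 / [Fe2+(aq)]^3 = 0.0686 (log Q = −1.164).
By the Nernst equation, E = +1.201 − (0.0591/6)·(−1.164) = +1.212 V.

+1.212 V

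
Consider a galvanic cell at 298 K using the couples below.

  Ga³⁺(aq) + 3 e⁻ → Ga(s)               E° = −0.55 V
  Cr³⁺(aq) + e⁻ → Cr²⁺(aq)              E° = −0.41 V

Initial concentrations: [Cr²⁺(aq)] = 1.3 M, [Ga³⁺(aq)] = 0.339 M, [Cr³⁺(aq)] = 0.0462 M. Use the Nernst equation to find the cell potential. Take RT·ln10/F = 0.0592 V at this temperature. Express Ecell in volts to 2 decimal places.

+0.06 V

The Cr³⁺/Cr²⁺ couple has the more positive E°, so it is the cathode; Ga³⁺/Ga is the anode.
E°cell = −0.41 − (−0.55) = +0.14 V, with n = 3 electrons transferred.
Balancing gives 3 Cr³⁺(aq) + Ga(s) → 3 Cr²⁺(aq) + Ga³⁺(aq); hence Q = ([Cr²⁺(aq)]^3·[Ga³⁺(aq)]) / [Cr³⁺(aq)]^3 = 7.55×10^3 (log Q = 3.878).
By the Nernst equation, E = +0.14 − (0.0592/3)·(3.878) = +0.06 V.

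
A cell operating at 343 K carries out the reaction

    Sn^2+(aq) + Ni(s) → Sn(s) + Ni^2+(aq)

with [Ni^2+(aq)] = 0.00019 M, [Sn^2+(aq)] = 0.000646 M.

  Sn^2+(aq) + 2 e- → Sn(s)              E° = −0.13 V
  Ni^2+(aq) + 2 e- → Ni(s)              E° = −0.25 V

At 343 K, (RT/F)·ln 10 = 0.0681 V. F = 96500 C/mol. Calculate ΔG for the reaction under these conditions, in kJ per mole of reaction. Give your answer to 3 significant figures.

E°cell = −0.13 − (−0.25) = +0.12 V; the balanced reaction transfers n = 2 electrons.
Q = [Ni^2+(aq)] / [Sn^2+(aq)] = 0.294, so log Q = −0.531 and E = +0.12 − (0.0681/2)(−0.531) = +0.1381 V.
Finally ΔG = −nFE = −(2)(96500 C/mol)(+0.1381 V) = −26.7 kJ/mol.

−26.7 kJ/mol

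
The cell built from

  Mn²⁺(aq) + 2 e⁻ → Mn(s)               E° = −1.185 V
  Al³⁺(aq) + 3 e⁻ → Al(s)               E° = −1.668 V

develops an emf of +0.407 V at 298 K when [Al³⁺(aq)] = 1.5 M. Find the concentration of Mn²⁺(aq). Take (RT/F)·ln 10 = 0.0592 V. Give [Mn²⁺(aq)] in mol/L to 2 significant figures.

The Mn²⁺/Mn couple has the larger reduction potential, so it is the cathode: E°cell = −1.185 − (−1.668) = +0.483 V and n = 6.
Since E = E° − (0.0592/n)·log Q, log Q = n(E° − E)/0.0592 = 7.703.
For 3 Mn²⁺(aq) + 2 Al(s) → 3 Mn(s) + 2 Al³⁺(aq), the reaction quotient is Q = [Al³⁺(aq)]^2 / [Mn²⁺(aq)]^3.
Substituting the known concentrations and solving, log [Mn²⁺(aq)] = −2.450 and [Mn²⁺(aq)] = 0.0035 M.

0.0035 M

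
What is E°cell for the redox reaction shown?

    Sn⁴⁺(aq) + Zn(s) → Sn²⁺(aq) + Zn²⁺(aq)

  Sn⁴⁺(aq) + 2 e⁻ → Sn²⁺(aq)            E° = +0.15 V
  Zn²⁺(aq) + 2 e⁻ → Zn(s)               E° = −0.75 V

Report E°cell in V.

+0.90 V

Sn⁴⁺(aq) gains electrons, so the Sn⁴⁺/Sn²⁺ couple is the cathode; the Zn²⁺/Zn couple is the anode.
E°cell = E°(cathode) − E°(anode) = +0.15 − (−0.75) = +0.90 V.
The positive value indicates the reaction is spontaneous as written.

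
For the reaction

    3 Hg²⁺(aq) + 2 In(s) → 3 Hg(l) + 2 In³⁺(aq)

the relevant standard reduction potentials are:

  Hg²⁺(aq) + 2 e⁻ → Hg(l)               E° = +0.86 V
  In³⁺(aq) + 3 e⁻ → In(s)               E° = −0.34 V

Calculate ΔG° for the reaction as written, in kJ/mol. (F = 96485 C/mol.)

−695 kJ/mol

In the reaction as written Hg²⁺(aq) is reduced, so the Hg²⁺/Hg couple is the cathode and In³⁺/In is the anode.
E°cell = +0.86 − (−0.34) = +1.20 V; balancing electrons gives n = 6.
ΔG° = −nFE°cell = −(6)(96485)(+1.20) J/mol = −695 kJ/mol.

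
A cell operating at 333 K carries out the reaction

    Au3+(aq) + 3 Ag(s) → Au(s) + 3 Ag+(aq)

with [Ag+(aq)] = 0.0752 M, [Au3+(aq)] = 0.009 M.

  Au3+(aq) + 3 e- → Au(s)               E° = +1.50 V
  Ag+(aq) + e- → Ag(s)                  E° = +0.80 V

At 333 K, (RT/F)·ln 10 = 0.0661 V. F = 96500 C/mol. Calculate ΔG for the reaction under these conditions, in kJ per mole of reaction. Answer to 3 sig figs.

−211 kJ/mol

With Au³⁺/Au reduced at the cathode, E°cell = +1.50 − (+0.80) = +0.70 V and n = 3.
The reaction quotient is [Ag+(aq)]^3 / [Au3+(aq)] = 0.0473; by Nernst, E = +0.70 − (0.0661/3)(−1.326) = +0.7292 V.
Then ΔG = −nFE = −3 × 96500 × +0.7292 J/mol = −211 kJ/mol.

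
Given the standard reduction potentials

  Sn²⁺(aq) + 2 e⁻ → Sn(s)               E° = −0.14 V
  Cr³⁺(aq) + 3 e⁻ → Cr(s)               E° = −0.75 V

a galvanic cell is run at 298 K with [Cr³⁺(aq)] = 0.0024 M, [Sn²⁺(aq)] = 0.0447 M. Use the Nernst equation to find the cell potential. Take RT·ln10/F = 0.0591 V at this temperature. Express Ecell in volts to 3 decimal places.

+0.622 V

Since E°(Sn²⁺/Sn) > E°(Cr³⁺/Cr), Sn²⁺/Sn serves as the cathode.
The standard potential is −0.14 − (−0.75) = +0.61 V and the balanced reaction transfers n = 6 electrons.
The balanced reaction is 3 Sn²⁺(aq) + 2 Cr(s) → 3 Sn(s) + 2 Cr³⁺(aq), so Q = [Cr³⁺(aq)]^2 / [Sn²⁺(aq)]^3 = 0.0645 and log Q = −1.191.
Applying E = E° − (RT ln10/nF)·log Q gives +0.61 − (0.0591/6)(−1.191) = +0.622 V.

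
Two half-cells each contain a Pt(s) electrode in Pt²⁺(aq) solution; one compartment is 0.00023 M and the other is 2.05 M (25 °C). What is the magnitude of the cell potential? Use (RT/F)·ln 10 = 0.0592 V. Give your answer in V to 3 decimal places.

For a concentration cell E°cell = 0, since both electrodes use the same couple.
The compartment with the higher Pt²⁺(aq) concentration (2.05 M) acts as the cathode; ions are reduced there and produced at the dilute (0.00023 M) anode.
With n = 2, Ecell = −(0.0592/2)·log([dilute]/[conc]) = −(0.0592/2)·log(0.00023/2.05) = +0.117 V.

0.117 V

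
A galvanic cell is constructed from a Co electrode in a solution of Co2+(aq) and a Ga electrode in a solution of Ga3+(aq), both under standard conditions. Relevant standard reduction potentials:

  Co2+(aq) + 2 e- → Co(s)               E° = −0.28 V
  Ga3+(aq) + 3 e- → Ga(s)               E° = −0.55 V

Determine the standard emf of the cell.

+0.27 V

The Co²⁺/Co couple has the higher E°, so Co ion is reduced (cathode) and Ga is oxidized (anode).
E°cell = E°(cathode) − E°(anode) = −0.28 − (−0.55) = +0.27 V.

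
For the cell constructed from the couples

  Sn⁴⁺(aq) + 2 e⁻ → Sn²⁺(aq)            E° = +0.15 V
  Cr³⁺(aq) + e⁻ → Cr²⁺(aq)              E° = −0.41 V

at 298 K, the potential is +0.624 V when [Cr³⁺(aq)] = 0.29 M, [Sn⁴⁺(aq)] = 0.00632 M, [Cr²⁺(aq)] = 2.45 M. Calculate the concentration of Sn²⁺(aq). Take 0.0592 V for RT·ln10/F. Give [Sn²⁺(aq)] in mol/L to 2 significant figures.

Sn⁴⁺/Sn²⁺ is the cathode (higher E°); E°cell = +0.15 − (−0.41) = +0.56 V with n = 2.
Since E = E° − (0.0592/n)·log Q, log Q = n(E° − E)/0.0592 = −2.162.
For Sn⁴⁺(aq) + 2 Cr²⁺(aq) → Sn²⁺(aq) + 2 Cr³⁺(aq), the reaction quotient is Q = ([Sn²⁺(aq)]·[Cr³⁺(aq)]^2) / ([Sn⁴⁺(aq)]·[Cr²⁺(aq)]^2).
Solving for the unknown gives log [Sn²⁺(aq)] = −2.508, so [Sn²⁺(aq)] ≈ 0.0031 M.

0.0031 M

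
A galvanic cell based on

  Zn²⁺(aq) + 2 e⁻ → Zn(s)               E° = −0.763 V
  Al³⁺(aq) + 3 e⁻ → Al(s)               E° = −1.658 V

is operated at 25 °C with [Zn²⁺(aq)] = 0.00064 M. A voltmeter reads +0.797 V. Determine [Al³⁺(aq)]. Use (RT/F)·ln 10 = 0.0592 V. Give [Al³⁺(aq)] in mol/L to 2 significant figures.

Zn²⁺/Zn is the cathode (higher E°); E°cell = −0.763 − (−1.658) = +0.895 V with n = 6.
Rearranging E = E° − (0.0592/n)·log Q gives log Q = 6(+0.895 − (+0.797))/0.0592 = 9.932.
Balancing electrons gives 3 Zn²⁺(aq) + 2 Al(s) → 3 Zn(s) + 2 Al³⁺(aq); thus Q = [Al³⁺(aq)]^2 / [Zn²⁺(aq)]^3.
Substituting the known concentrations and solving, log [Al³⁺(aq)] = 0.175 and [Al³⁺(aq)] = 1.5 M.

1.5 M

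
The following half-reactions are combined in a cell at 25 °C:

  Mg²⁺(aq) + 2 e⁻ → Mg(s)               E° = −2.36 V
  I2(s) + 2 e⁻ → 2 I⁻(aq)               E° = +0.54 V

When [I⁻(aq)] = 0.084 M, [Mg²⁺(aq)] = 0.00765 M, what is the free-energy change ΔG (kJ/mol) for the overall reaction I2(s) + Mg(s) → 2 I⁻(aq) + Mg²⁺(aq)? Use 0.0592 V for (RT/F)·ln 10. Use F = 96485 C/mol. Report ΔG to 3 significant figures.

With I₂/I⁻ reduced at the cathode, E°cell = +0.54 − (−2.36) = +2.90 V and n = 2.
Here Q = [I⁻(aq)]^2·[Mg²⁺(aq)] = 5.4×10^−5 (log Q = −4.268), giving E = +2.90 − (0.0592/2)·(−4.268) = +3.0263 V.
ΔG = −nFE = −(2)(96485)(+3.0263) J/mol = −584 kJ/mol.

−584 kJ/mol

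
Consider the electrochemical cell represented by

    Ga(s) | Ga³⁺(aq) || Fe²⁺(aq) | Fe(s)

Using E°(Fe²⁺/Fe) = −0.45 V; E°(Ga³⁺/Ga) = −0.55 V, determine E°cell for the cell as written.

+0.10 V

By convention the left-hand electrode in cell notation is the anode (oxidation) and the right-hand electrode is the cathode (reduction).
E°cell = E°(right) − E°(left) = −0.45 − (−0.55) = +0.10 V.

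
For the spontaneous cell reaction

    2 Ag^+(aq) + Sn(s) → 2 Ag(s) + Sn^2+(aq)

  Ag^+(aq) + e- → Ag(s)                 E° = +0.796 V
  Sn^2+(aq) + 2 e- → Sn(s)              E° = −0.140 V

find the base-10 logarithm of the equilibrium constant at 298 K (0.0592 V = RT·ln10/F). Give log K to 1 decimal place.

The Ag⁺/Ag couple is reduced (cathode); E°cell = +0.796 − (−0.140) = +0.936 V with n = 2.
At equilibrium E = 0, so log K = nE°cell / 0.0592 = (2)(+0.936) / 0.0592 = 31.6.

log K = 31.6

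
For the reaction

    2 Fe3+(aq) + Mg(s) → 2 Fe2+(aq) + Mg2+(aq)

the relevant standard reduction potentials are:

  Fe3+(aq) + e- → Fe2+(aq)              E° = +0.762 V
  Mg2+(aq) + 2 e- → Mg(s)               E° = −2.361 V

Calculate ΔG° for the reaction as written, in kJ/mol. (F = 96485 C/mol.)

−603 kJ/mol

In the reaction as written Fe3+(aq) is reduced, so the Fe³⁺/Fe²⁺ couple is the cathode and Mg²⁺/Mg is the anode.
E°cell = +0.762 − (−2.361) = +3.123 V; balancing electrons gives n = 2.
ΔG° = −nFE°cell = −(2)(96485)(+3.123) J/mol = −603 kJ/mol.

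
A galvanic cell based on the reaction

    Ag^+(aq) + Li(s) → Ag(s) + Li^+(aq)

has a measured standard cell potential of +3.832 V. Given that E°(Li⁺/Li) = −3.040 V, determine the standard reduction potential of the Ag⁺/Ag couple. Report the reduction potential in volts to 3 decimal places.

In the reaction as written the Ag⁺/Ag couple is reduced (cathode) and Li⁺/Li is oxidized (anode), so E°cell = E°(Ag⁺/Ag) − E°(Li⁺/Li).
E°(Ag⁺/Ag) = E°cell + E°(anode) = +3.832 + (−3.040) = +0.792 V.

+0.792 V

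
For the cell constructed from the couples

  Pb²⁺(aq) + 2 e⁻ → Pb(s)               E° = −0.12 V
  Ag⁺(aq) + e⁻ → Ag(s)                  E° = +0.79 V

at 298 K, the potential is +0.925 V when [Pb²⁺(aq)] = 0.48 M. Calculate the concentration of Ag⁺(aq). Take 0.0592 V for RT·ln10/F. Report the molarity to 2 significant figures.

1.2 M

The Ag⁺/Ag couple has the larger reduction potential, so it is the cathode: E°cell = +0.79 − (−0.12) = +0.91 V and n = 2.
Since E = E° − (0.0592/n)·log Q, log Q = n(E° − E)/0.0592 = −0.507.
The balanced reaction is 2 Ag⁺(aq) + Pb(s) → 2 Ag(s) + Pb²⁺(aq), so Q = [Pb²⁺(aq)] / [Ag⁺(aq)]^2.
Solving for the unknown gives log [Ag⁺(aq)] = 0.094, so [Ag⁺(aq)] ≈ 1.2 M.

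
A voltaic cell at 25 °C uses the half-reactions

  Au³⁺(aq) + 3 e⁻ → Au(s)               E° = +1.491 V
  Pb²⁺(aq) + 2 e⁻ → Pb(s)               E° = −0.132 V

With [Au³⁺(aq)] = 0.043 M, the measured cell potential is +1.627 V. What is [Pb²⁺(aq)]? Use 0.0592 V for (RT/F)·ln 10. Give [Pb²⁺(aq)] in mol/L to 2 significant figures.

With Au³⁺/Au at the cathode and Pb²⁺/Pb at the anode, E°cell = +1.491 − (−0.132) = +1.623 V (n = 6).
From the Nernst equation, log Q = n(E° − E)/0.0592 = 6·(+1.623 − (+1.627))/0.0592 = −0.405.
For 2 Au³⁺(aq) + 3 Pb(s) → 2 Au(s) + 3 Pb²⁺(aq), the reaction quotient is Q = [Pb²⁺(aq)]^3 / [Au³⁺(aq)]^2.
Substituting the known concentrations and solving, log [Pb²⁺(aq)] = −1.046 and [Pb²⁺(aq)] = 0.090 M.

0.090 M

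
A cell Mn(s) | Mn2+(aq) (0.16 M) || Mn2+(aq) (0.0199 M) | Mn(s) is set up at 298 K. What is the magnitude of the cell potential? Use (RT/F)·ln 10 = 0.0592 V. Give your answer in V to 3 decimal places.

For a concentration cell E°cell = 0, since both electrodes use the same couple.
The compartment with the higher Mn2+(aq) concentration (0.16 M) acts as the cathode; ions are reduced there and produced at the dilute (0.0199 M) anode.
With n = 2, Ecell = −(0.0592/2)·log([dilute]/[conc]) = −(0.0592/2)·log(0.0199/0.16) = +0.027 V.

0.027 V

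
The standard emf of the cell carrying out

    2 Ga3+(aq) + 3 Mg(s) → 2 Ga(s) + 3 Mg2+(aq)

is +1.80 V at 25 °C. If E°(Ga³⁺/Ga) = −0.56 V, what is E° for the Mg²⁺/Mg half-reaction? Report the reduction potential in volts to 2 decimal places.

−2.36 V

In the reaction as written the Ga³⁺/Ga couple is reduced (cathode) and Mg²⁺/Mg is oxidized (anode), so E°cell = E°(Ga³⁺/Ga) − E°(Mg²⁺/Mg).
E°(Mg²⁺/Mg) = E°(cathode) − E°cell = −0.56 − (+1.80) = −2.36 V.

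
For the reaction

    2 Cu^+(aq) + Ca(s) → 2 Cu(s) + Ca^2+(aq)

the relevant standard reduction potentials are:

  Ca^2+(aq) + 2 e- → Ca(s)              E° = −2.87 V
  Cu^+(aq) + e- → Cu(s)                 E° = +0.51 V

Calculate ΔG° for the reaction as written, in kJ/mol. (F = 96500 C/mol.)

−652 kJ/mol

In the reaction as written Cu^+(aq) is reduced, so the Cu⁺/Cu couple is the cathode and Ca²⁺/Ca is the anode.
E°cell = +0.51 − (−2.87) = +3.38 V; balancing electrons gives n = 2.
ΔG° = −nFE°cell = −(2)(96500)(+3.38) J/mol = −652 kJ/mol.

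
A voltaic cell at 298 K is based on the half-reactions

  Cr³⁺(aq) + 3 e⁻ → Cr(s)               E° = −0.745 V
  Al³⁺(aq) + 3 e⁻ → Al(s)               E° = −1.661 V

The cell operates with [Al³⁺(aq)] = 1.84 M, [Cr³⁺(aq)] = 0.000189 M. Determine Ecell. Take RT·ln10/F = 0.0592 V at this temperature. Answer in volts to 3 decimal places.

+0.837 V

Cr³⁺/Cr is reduced (cathode, E° = −0.745 V) and Al³⁺/Al is oxidized (anode).
The standard potential is −0.745 − (−1.661) = +0.916 V and the balanced reaction transfers n = 3 electrons.
For the overall reaction Cr³⁺(aq) + Al(s) → Cr(s) + Al³⁺(aq), Q = [Al³⁺(aq)] / [Cr³⁺(aq)] = 9.74×10^3, giving log Q = 3.988.
Applying E = E° − (RT ln10/nF)·log Q gives +0.916 − (0.0592/3)(3.988) = +0.837 V.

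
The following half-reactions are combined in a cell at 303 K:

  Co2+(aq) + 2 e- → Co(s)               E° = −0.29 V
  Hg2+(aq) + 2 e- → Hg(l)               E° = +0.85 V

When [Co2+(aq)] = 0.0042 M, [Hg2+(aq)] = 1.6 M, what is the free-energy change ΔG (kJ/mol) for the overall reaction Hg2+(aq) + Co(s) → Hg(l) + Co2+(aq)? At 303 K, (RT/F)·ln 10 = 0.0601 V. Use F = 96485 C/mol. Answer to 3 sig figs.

−235 kJ/mol

The standard cell potential is +0.85 − (−0.29) = +1.14 V, with n = 2 electrons in the balanced equation.
Q = [Co2+(aq)] / [Hg2+(aq)] = 0.00262, so log Q = −2.581 and E = +1.14 − (0.0601/2)(−2.581) = +1.2176 V.
Then ΔG = −nFE = −2 × 96485 × +1.2176 J/mol = −235 kJ/mol.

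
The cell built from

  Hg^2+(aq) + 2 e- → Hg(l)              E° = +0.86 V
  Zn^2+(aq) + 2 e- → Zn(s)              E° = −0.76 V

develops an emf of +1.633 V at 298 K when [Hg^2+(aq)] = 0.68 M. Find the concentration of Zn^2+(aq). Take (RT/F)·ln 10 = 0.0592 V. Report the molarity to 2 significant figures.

The Hg²⁺/Hg couple has the larger reduction potential, so it is the cathode: E°cell = +0.86 − (−0.76) = +1.62 V and n = 2.
Since E = E° − (0.0592/n)·log Q, log Q = n(E° − E)/0.0592 = −0.439.
For Hg^2+(aq) + Zn(s) → Hg(l) + Zn^2+(aq), the reaction quotient is Q = [Zn^2+(aq)] / [Hg^2+(aq)].
Substituting the known concentrations and solving, log [Zn^2+(aq)] = −0.606 and [Zn^2+(aq)] = 0.25 M.

0.25 M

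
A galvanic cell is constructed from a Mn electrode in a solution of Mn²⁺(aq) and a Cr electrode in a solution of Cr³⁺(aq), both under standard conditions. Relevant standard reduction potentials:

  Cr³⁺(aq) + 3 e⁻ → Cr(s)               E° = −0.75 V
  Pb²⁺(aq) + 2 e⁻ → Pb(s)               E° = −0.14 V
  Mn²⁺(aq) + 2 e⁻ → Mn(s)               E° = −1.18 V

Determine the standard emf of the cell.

Of the two couples in this cell, the one with the more positive reduction potential is reduced at the cathode: here that is Cr³⁺/Cr (−0.75 V); Mn²⁺/Mn (−1.18 V) is the anode.
E°cell = E°(cathode) − E°(anode) = −0.75 − (−1.18) = +0.43 V.

+0.43 V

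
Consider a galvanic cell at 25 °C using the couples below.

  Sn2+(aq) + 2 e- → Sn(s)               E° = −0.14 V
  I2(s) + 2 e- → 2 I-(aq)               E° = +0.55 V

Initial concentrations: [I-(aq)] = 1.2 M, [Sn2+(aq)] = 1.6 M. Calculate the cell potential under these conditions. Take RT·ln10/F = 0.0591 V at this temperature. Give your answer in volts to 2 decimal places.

I₂/I⁻ is reduced (cathode, E° = +0.55 V) and Sn²⁺/Sn is oxidized (anode).
The standard potential is +0.55 − (−0.14) = +0.69 V and the balanced reaction transfers n = 2 electrons.
Balancing gives I2(s) + Sn(s) → 2 I-(aq) + Sn2+(aq); hence Q = [I-(aq)]^2·[Sn2+(aq)] = 2.3 (log Q = 0.362).
Applying E = E° − (RT ln10/nF)·log Q gives +0.69 − (0.0591/2)(0.362) = +0.68 V.

+0.68 V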